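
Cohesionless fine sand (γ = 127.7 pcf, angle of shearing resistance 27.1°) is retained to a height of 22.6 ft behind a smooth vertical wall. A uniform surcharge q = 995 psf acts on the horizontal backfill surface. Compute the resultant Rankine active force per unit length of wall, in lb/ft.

K_a = tan²(45° − φ/2) = 0.3741.
Soil triangle: ½ K_a γ H² = 0.5×0.3741×127.7×22.6² = 12200 lb/ft.
Surcharge rectangle: K_a q H = 0.3741×995×22.6 = 8411 lb/ft.
Total = 12200 + 8411 = 20610 lb/ft.

20600 lb/ft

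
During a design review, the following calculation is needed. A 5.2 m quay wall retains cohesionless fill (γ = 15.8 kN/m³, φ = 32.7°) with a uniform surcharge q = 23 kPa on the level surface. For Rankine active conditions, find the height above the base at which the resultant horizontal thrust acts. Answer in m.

K_a = 0.2985.
Triangular part P₁ = ½K_aγH² = 63.76 at H/3 = 1.733 m; rectangular part P₂ = K_a q H = 35.70 at H/2 = 2.600 m.
ȳ = (P₁·1.733 + P₂·2.600)/(P₁+P₂) = 2.044 m.

2.04 m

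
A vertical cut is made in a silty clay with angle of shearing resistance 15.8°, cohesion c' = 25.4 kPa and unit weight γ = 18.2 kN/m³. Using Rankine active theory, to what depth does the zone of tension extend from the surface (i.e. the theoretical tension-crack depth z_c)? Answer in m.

K_a = tan²(45° − 15.8°/2) = 0.5720; √K_a = 0.7563.
The active pressure is zero where K_a γ z = 2c√K_a, so z_c = 2c/(γ√K_a) = 2×25.4/(18.2×0.7563) = 3.691 m.

3.69 m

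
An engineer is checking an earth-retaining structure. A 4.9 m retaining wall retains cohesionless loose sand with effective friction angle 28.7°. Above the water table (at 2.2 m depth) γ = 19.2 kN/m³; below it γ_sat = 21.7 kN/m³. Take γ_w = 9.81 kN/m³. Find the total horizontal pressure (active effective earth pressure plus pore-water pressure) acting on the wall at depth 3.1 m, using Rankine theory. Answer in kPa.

K_a = (1 − sin φ)/(1 + sin φ) = 0.3511.
γ' = 21.7 − 9.81 = 11.89 kN/m³.
Effective vertical stress at 3.1 m: σ'_v = 19.2×2.2 + 11.89×0.900 = 52.94 kPa.
σ'_h = K_a σ'_v = 0.3511 × 52.94 = 18.59 kPa; u = γ_w × 0.900 = 8.829 kPa.
Total σ_h = 18.59 + 8.829 = 27.42 kPa.

27.4 kPa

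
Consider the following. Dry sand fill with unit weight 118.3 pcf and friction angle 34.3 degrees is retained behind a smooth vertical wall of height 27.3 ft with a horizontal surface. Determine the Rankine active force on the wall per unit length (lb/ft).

12300 lb/ft

K_a = tan²(45° − φ/2) = 0.2792.
P_a = ½ K_a γ H² = 0.5 × 0.2792 × 118.3 × 27.3² = 12310 lb/ft.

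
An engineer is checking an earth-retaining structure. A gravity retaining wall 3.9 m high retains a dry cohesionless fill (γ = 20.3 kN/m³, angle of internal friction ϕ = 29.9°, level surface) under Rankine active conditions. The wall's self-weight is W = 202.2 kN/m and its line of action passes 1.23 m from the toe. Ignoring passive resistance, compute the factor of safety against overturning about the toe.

3.70

K_a = tan²(45° − 29.9°/2) = 0.3347.
P_a = ½K_aγH² = 0.5×0.3347×20.3×3.9² = 51.67 kN/m, acting at H/3 = 1.300 m above the base.
Overturning moment M_o = P_a × H/3 = 51.67 × 1.300 = 67.17.
Resisting moment M_r = W × 1.23 = 202.2 × 1.23 = 248.7.
FS_overturning = M_r/M_o = 248.7/67.17 = 3.703.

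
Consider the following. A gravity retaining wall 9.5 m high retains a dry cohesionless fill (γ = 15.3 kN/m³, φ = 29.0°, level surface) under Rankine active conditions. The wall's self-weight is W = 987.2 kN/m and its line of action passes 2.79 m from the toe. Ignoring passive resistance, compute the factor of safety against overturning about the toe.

K_a = tan²(45° − 29.0°/2) = 0.3470.
P_a = ½K_aγH² = 0.5×0.3470×15.3×9.5² = 239.6 kN/m, acting at H/3 = 3.167 m above the base.
Overturning moment M_o = P_a × H/3 = 239.6 × 3.167 = 758.6.
Resisting moment M_r = W × 2.79 = 987.2 × 2.79 = 2754.
FS_overturning = M_r/M_o = 2754/758.6 = 3.631.

3.63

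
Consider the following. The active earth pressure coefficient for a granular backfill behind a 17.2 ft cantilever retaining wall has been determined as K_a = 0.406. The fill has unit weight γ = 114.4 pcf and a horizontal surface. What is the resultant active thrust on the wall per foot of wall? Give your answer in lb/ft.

6870 lb/ft

P = ½ K_a γ H² = 0.5 × 0.406 × 114.4 × 17.2² = 6870 lb/ft.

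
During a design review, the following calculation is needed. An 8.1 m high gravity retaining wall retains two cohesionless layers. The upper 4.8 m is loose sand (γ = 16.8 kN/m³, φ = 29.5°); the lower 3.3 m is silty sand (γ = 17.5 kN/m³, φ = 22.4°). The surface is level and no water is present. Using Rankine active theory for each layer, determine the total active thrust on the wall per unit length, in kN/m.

K_a1 = tan²(45°−29.5°/2) = 0.3401; K_a2 = tan²(45°−22.4°/2) = 0.4482.
Layer 1: σ at base = K_a1 γ₁ h₁ = 27.43 kPa; P₁ = ½×27.43×4.8 = 65.82.
Layer 2: σ_v at top = γ₁h₁ = 80.64; σ_h top = K_a2×80.64 = 36.14; σ_h base = K_a2×(80.64+17.5×3.3) = 62.02.
P₂ = ½(36.14+62.02)×3.3 = 162.0. Total P_a = 65.82+162.0 = 227.8 kN/m.

228 kN/m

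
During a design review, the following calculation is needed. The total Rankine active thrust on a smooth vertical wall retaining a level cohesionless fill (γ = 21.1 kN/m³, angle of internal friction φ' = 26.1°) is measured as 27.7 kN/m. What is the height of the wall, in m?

K_a = 0.3889. P_a = ½ K_a γ H² ⇒ H = √(2P_a/(K_a γ)).
H = √(2×27.7/(0.3889×21.1)) = 2.598 m.

2.60 m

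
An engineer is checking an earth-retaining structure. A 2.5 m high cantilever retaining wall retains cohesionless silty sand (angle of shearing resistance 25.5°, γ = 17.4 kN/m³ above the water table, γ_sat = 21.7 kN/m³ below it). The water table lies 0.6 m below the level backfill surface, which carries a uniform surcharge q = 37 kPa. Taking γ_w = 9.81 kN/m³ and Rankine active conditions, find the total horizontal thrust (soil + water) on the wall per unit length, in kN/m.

72.2 kN/m

K_a = tan²(45° − φ/2) = 0.3981.
γ' = 21.7 − 9.81 = 11.89 kN/m³. h₂ = H − d_w = 1.9 m.
σ'_h: at surface K_a·q = 14.73; at WT K_a(q+γd_w) = 18.89; at base K_a(q+γd_w+γ'h₂) = 27.88 kPa.
P₁ = ½(14.73+18.89)×0.6 = 10.08; P₂ = ½(18.89+27.88)×1.9 = 44.43; P_w = ½γ_w h₂² = 17.71.
Total = 10.08+44.43+17.71 = 72.22 kN/m.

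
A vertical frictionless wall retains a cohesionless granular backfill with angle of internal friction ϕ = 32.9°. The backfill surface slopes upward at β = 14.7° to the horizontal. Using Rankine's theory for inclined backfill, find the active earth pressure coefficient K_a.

K_a = cos β · (cos β − √(cos²β − cos²φ)) / (cos β + √(cos²β − cos²φ)).
cos β = 0.9673, cos φ = 0.8396, √(cos²β − cos²φ) = 0.4803.
K_a = 0.9673 × (0.9673 − 0.4803)/(0.9673 + 0.4803) = 0.3254.

0.325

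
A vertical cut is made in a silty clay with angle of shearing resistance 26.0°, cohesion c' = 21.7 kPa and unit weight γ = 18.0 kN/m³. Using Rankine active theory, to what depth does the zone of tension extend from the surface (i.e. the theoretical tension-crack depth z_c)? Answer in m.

K_a = tan²(45° − 26.0°/2) = 0.3905; √K_a = 0.6249.
The active pressure is zero where K_a γ z = 2c√K_a, so z_c = 2c/(γ√K_a) = 2×21.7/(18.0×0.6249) = 3.859 m.

3.86 m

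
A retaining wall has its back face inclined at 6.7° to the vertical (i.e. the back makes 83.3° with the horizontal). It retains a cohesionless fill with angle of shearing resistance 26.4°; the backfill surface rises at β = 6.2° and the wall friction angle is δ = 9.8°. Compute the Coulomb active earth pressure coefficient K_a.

K_a = sin²(α+φ) / [sin²α · sin(α−δ) · (1 + √{sin(φ+δ)sin(φ−β) / (sin(α−δ)sin(α+β))})²].
With α = 83.3°, φ = 26.4°, δ = 9.8°, β = 6.2°: K_a = 0.4389.

0.439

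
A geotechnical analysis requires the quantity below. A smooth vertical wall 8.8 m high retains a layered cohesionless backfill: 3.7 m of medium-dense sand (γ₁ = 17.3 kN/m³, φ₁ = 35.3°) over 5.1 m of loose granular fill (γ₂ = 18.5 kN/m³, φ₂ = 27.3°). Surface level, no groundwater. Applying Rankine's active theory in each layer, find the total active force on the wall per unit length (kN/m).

K_a1 = tan²(45°−35.3°/2) = 0.2675; K_a2 = tan²(45°−27.3°/2) = 0.3711.
Layer 1: σ at base = K_a1 γ₁ h₁ = 17.13 kPa; P₁ = ½×17.13×3.7 = 31.68.
Layer 2: σ_v at top = γ₁h₁ = 64.01; σ_h top = K_a2×64.01 = 23.76; σ_h base = K_a2×(64.01+18.5×5.1) = 58.77.
P₂ = ½(23.76+58.77)×5.1 = 210.4. Total P_a = 31.68+210.4 = 242.1 kN/m.

242 kN/m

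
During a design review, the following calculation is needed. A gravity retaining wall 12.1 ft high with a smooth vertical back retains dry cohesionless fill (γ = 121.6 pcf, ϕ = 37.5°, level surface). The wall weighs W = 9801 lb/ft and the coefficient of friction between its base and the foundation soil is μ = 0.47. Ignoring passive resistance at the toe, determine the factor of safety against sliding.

2.13

K_a = tan²(45° − 37.5°/2) = 0.2432.
P_a = ½K_aγH² = 0.5×0.2432×121.6×12.1² = 2165 lb/ft, acting at H/3 = 4.033 ft above the base.
FS_sliding = μW / P_a = 0.47×9801 / 2165 = 2.128.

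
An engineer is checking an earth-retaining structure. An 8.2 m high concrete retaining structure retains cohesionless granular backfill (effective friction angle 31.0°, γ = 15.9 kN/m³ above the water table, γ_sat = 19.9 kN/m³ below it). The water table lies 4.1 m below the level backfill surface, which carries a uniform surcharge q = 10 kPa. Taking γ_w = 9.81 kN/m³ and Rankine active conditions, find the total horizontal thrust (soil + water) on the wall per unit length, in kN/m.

K_a = tan²(45° − φ/2) = 0.3201.
γ' = 19.9 − 9.81 = 10.09 kN/m³. h₂ = H − d_w = 4.1 m.
σ'_h: at surface K_a·q = 3.201; at WT K_a(q+γd_w) = 24.07; at base K_a(q+γd_w+γ'h₂) = 37.31 kPa.
P₁ = ½(3.201+24.07)×4.1 = 55.90; P₂ = ½(24.07+37.31)×4.1 = 125.8; P_w = ½γ_w h₂² = 82.45.
Total = 55.90+125.8+82.45 = 264.2 kN/m.

264 kN/m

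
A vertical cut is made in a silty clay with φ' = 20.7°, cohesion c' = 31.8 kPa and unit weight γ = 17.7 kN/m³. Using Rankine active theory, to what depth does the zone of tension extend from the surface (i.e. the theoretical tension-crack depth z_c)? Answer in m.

5.20 m

K_a = tan²(45° − 20.7°/2) = 0.4777; √K_a = 0.6911.
The active pressure is zero where K_a γ z = 2c√K_a, so z_c = 2c/(γ√K_a) = 2×31.8/(17.7×0.6911) = 5.199 m.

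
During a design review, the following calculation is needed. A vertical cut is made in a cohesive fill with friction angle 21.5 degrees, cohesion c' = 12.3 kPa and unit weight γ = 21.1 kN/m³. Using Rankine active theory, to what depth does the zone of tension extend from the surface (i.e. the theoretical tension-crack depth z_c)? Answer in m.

1.71 m

K_a = tan²(45° − 21.5°/2) = 0.4636; √K_a = 0.6809.
The active pressure is zero where K_a γ z = 2c√K_a, so z_c = 2c/(γ√K_a) = 2×12.3/(21.1×0.6809) = 1.712 m.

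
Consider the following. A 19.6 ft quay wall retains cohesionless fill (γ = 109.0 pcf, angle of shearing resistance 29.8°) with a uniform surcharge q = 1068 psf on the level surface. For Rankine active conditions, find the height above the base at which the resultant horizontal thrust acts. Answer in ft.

K_a = 0.3360.
Triangular part P₁ = ½K_aγH² = 7035 at H/3 = 6.533 ft; rectangular part P₂ = K_a q H = 7034 at H/2 = 9.800 ft.
ȳ = (P₁·6.533 + P₂·9.800)/(P₁+P₂) = 8.167 ft.

8.17 ft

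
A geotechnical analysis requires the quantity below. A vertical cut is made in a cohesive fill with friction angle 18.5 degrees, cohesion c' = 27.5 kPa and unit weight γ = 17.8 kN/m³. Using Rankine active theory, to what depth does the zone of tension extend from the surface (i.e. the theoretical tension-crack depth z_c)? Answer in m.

K_a = tan²(45° − 18.5°/2) = 0.5183; √K_a = 0.7199.
The active pressure is zero where K_a γ z = 2c√K_a, so z_c = 2c/(γ√K_a) = 2×27.5/(17.8×0.7199) = 4.292 m.

4.29 m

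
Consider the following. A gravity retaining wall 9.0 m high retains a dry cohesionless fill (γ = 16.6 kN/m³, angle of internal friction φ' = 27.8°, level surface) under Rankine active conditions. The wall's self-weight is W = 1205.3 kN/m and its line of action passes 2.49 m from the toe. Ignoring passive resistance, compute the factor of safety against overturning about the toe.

K_a = tan²(45° − 27.8°/2) = 0.3639.
P_a = ½K_aγH² = 0.5×0.3639×16.6×9.0² = 244.6 kN/m, acting at H/3 = 3.000 m above the base.
Overturning moment M_o = P_a × H/3 = 244.6 × 3.000 = 733.9.
Resisting moment M_r = W × 2.49 = 1205.3 × 2.49 = 3001.
FS_overturning = M_r/M_o = 3001/733.9 = 4.089.

4.09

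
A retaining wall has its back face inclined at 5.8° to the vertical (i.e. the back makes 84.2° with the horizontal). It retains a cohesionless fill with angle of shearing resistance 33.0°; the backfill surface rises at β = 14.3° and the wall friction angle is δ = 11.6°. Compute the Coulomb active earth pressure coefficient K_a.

0.378

K_a = sin²(α+φ) / [sin²α · sin(α−δ) · (1 + √{sin(φ+δ)sin(φ−β) / (sin(α−δ)sin(α+β))})²].
With α = 84.2°, φ = 33.0°, δ = 11.6°, β = 14.3°: K_a = 0.3781.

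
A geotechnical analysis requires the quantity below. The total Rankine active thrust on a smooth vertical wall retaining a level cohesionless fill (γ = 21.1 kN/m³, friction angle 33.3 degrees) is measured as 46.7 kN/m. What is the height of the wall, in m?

3.90 m

K_a = 0.2911. P_a = ½ K_a γ H² ⇒ H = √(2P_a/(K_a γ)).
H = √(2×46.7/(0.2911×21.1)) = 3.899 m.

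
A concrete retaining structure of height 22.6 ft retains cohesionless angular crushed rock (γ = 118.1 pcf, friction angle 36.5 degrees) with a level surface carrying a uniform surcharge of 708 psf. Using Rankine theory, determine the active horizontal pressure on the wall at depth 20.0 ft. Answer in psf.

K_a = (1 − sin φ)/(1 + sin φ) = 0.2541.
σ_v = γz + q = 118.1 × 20.0 + 708 = 3070 psf.
σ_h = K_a σ_v = 0.2541 × 3070 = 780.0 psf.

780 psf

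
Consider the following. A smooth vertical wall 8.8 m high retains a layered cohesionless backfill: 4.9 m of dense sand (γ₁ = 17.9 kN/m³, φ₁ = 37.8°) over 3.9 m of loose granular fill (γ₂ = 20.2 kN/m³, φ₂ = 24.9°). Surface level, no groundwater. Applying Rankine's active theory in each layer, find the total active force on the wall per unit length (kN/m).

254 kN/m

K_a1 = tan²(45°−37.8°/2) = 0.2400; K_a2 = tan²(45°−24.9°/2) = 0.4074.
Layer 1: σ at base = K_a1 γ₁ h₁ = 21.05 kPa; P₁ = ½×21.05×4.9 = 51.57.
Layer 2: σ_v at top = γ₁h₁ = 87.71; σ_h top = K_a2×87.71 = 35.74; σ_h base = K_a2×(87.71+20.2×3.9) = 67.83.
P₂ = ½(35.74+67.83)×3.9 = 202.0. Total P_a = 51.57+202.0 = 253.5 kN/m.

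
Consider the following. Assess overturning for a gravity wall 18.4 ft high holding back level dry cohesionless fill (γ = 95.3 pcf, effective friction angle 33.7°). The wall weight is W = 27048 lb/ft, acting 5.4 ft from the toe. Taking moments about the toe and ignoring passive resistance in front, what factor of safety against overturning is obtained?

5.16

K_a = tan²(45° − 33.7°/2) = 0.2863.
P_a = ½K_aγH² = 0.5×0.2863×95.3×18.4² = 4619 lb/ft, acting at H/3 = 6.133 ft above the base.
Overturning moment M_o = P_a × H/3 = 4619 × 6.133 = 28330.
Resisting moment M_r = W × 5.4 = 27048 × 5.4 = 146100.
FS_overturning = M_r/M_o = 146100/28330 = 5.156.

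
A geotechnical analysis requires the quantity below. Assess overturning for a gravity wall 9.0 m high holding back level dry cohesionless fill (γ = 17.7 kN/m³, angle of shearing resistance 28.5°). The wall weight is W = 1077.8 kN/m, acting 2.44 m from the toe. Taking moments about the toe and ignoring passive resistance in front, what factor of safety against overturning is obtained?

3.45

K_a = tan²(45° − 28.5°/2) = 0.3540.
P_a = ½K_aγH² = 0.5×0.3540×17.7×9.0² = 253.7 kN/m, acting at H/3 = 3.000 m above the base.
Overturning moment M_o = P_a × H/3 = 253.7 × 3.000 = 761.2.
Resisting moment M_r = W × 2.44 = 1077.8 × 2.44 = 2630.
FS_overturning = M_r/M_o = 2630/761.2 = 3.455.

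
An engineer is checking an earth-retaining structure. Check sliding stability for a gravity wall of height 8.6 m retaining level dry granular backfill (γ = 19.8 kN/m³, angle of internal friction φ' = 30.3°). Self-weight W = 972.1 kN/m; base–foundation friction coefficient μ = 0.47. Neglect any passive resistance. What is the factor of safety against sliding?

K_a = tan²(45° − 30.3°/2) = 0.3293.
P_a = ½K_aγH² = 0.5×0.3293×19.8×8.6² = 241.1 kN/m, acting at H/3 = 2.867 m above the base.
FS_sliding = μW / P_a = 0.47×972.1 / 241.1 = 1.895.

1.89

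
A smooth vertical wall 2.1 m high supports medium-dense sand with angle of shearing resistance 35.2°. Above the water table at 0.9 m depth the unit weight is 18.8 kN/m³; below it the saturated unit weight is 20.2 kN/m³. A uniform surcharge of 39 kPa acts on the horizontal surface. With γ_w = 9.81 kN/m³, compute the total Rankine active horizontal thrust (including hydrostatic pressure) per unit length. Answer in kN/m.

K_a = tan²(45° − φ/2) = 0.2687.
γ' = 20.2 − 9.81 = 10.39 kN/m³. h₂ = H − d_w = 1.2 m.
σ'_h: at surface K_a·q = 10.48; at WT K_a(q+γd_w) = 15.03; at base K_a(q+γd_w+γ'h₂) = 18.38 kPa.
P₁ = ½(10.48+15.03)×0.9 = 11.48; P₂ = ½(15.03+18.38)×1.2 = 20.04; P_w = ½γ_w h₂² = 7.063.
Total = 11.48+20.04+7.063 = 38.58 kN/m.

38.6 kN/m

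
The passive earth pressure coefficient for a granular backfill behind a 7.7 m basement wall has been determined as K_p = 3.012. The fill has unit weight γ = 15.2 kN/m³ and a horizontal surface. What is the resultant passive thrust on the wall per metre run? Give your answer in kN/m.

1360 kN/m

P = ½ K_p γ H² = 0.5 × 3.012 × 15.2 × 7.7² = 1357 kN/m.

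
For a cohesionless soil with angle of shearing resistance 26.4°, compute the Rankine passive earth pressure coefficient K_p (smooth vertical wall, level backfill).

K_p = (1 + sin φ)/(1 − sin φ) = tan²(45° + 26.4°/2) = 2.601.

2.60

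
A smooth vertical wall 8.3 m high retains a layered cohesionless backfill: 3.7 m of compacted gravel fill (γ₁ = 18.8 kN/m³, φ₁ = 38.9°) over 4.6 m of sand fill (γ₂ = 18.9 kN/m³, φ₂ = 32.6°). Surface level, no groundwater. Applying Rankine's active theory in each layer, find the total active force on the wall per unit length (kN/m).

K_a1 = tan²(45°−38.9°/2) = 0.2285; K_a2 = tan²(45°−32.6°/2) = 0.2997.
Layer 1: σ at base = K_a1 γ₁ h₁ = 15.90 kPa; P₁ = ½×15.90×3.7 = 29.41.
Layer 2: σ_v at top = γ₁h₁ = 69.56; σ_h top = K_a2×69.56 = 20.85; σ_h base = K_a2×(69.56+18.9×4.6) = 46.91.
P₂ = ½(20.85+46.91)×4.6 = 155.8. Total P_a = 29.41+155.8 = 185.3 kN/m.

185 kN/m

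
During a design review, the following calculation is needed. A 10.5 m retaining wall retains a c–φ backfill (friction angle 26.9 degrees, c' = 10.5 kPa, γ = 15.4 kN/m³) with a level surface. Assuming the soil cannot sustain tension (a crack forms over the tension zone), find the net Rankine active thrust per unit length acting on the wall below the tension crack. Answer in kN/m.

199 kN/m

K_a = 0.3770; √K_a = 0.6140.
Tension-crack depth z_c = 2c/(γ√K_a) = 2×10.5/(15.4×0.6140) = 2.221 m.
σ_a at base = K_a γ H − 2c√K_a = 0.3770×15.4×10.5 − 2×10.5×0.6140 = 48.07 kPa.
P_a = ½ × 48.07 × (H − z_c) = 0.5×48.07×8.279 = 199.0 kN/m.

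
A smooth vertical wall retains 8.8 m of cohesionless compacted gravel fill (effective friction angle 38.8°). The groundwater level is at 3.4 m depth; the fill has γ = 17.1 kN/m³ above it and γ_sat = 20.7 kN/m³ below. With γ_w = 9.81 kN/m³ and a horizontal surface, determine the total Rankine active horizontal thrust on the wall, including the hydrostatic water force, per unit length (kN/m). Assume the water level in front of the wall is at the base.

K_a = tan²(45° − φ/2) = 0.2296.
γ' = 20.7 − 9.81 = 10.89 kN/m³. Depth below WT = 5.4 m.
σ'_h at WT = K_a γ d_w = 13.35 kPa; at base = 13.35 + K_a γ' × 5.4 = 26.85 kPa.
P₁ (0–3.4 m) = ½×13.35×3.4 = 22.69. P₂ (3.4–8.8 m) = ½(13.35+26.85)×5.4 = 108.5.
P_w = ½ γ_w h₂² = 0.5×9.81×5.4² = 143.0. Total = 22.69+108.5+143.0 = 274.2 kN/m.

274 kN/m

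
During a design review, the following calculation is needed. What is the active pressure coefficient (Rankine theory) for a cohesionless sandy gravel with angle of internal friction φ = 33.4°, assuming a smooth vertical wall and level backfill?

K_a = (1 − sin φ)/(1 + sin φ) = (1 − sin 33.4°)/(1 + sin 33.4°) = 0.2899.

0.290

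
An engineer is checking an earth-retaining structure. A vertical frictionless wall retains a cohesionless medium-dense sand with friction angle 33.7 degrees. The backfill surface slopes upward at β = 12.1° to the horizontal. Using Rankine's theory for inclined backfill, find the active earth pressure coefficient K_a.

0.304

K_a = cos β · (cos β − √(cos²β − cos²φ)) / (cos β + √(cos²β − cos²φ)).
cos β = 0.9778, cos φ = 0.8320, √(cos²β − cos²φ) = 0.5137.
K_a = 0.9778 × (0.9778 − 0.5137)/(0.9778 + 0.5137) = 0.3042.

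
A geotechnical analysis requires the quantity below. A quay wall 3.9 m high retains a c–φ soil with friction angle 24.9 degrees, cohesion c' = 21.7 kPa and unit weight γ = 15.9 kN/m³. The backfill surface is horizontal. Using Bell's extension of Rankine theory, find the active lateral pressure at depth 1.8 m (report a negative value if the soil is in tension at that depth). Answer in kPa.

K_a = (1 − sin φ)/(1 + sin φ) = 0.4074.
σ_a = K_a γ z − 2c√K_a = 0.4074×15.9×1.8 − 2×21.7×0.6383 = -16.04 kPa.

-16.0 kPa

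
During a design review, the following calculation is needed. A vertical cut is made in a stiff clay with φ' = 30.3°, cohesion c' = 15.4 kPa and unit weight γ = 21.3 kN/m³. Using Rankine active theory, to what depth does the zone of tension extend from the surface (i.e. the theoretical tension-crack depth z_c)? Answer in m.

K_a = tan²(45° − 30.3°/2) = 0.3293; √K_a = 0.5739.
The active pressure is zero where K_a γ z = 2c√K_a, so z_c = 2c/(γ√K_a) = 2×15.4/(21.3×0.5739) = 2.520 m.

2.52 m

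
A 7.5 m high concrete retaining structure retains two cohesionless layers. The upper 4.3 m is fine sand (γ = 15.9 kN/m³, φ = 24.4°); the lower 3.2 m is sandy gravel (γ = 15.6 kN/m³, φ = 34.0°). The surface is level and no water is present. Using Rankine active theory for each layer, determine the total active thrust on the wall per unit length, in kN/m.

145 kN/m

K_a1 = tan²(45°−24.4°/2) = 0.4153; K_a2 = tan²(45°−34.0°/2) = 0.2827.
Layer 1: σ at base = K_a1 γ₁ h₁ = 28.40 kPa; P₁ = ½×28.40×4.3 = 61.05.
Layer 2: σ_v at top = γ₁h₁ = 68.37; σ_h top = K_a2×68.37 = 19.33; σ_h base = K_a2×(68.37+15.6×3.2) = 33.44.
P₂ = ½(19.33+33.44)×3.2 = 84.43. Total P_a = 61.05+84.43 = 145.5 kN/m.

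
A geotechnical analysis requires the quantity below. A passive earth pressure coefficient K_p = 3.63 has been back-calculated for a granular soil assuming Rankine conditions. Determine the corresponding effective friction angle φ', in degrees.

K_p = (1+sin φ)/(1−sin φ) ⇒ sin φ = (K_p − 1)/(K_p + 1) = 0.5680.
φ = arcsin(0.5680) = 34.61°.

34.6°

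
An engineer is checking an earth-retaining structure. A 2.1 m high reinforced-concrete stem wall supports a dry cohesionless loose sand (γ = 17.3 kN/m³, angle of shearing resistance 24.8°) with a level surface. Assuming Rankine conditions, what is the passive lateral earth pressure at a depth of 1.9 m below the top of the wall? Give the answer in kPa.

80.4 kPa

K_p = (1 + sin φ)/(1 − sin φ) = 2.445.
σ_h = K_p γ z = 2.445 × 17.3 × 1.9 = 80.37 kPa.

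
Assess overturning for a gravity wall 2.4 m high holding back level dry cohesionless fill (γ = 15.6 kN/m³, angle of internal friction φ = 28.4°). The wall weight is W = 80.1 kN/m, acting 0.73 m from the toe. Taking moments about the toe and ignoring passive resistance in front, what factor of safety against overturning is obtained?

K_a = tan²(45° − 28.4°/2) = 0.3554.
P_a = ½K_aγH² = 0.5×0.3554×15.6×2.4² = 15.97 kN/m, acting at H/3 = 0.8000 m above the base.
Overturning moment M_o = P_a × H/3 = 15.97 × 0.8000 = 12.77.
Resisting moment M_r = W × 0.73 = 80.1 × 0.73 = 58.47.
FS_overturning = M_r/M_o = 58.47/12.77 = 4.578.

4.58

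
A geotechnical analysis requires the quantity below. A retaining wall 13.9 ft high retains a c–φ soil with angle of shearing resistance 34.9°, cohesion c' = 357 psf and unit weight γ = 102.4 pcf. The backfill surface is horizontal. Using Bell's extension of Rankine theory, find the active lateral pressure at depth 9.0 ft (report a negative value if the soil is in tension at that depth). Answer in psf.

K_a = (1 − sin φ)/(1 + sin φ) = 0.2721.
σ_a = K_a γ z − 2c√K_a = 0.2721×102.4×9.0 − 2×357×0.5217 = -121.7 psf.

-122 psf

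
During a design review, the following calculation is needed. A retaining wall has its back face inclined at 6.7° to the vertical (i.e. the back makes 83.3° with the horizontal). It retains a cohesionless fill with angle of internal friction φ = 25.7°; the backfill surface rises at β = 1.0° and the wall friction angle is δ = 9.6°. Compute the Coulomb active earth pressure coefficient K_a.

0.418

K_a = sin²(α+φ) / [sin²α · sin(α−δ) · (1 + √{sin(φ+δ)sin(φ−β) / (sin(α−δ)sin(α+β))})²].
With α = 83.3°, φ = 25.7°, δ = 9.6°, β = 1.0°: K_a = 0.4181.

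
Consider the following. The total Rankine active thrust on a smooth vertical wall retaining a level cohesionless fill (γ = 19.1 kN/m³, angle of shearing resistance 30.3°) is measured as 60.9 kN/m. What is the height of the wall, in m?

K_a = 0.3293. P_a = ½ K_a γ H² ⇒ H = √(2P_a/(K_a γ)).
H = √(2×60.9/(0.3293×19.1)) = 4.400 m.

4.40 m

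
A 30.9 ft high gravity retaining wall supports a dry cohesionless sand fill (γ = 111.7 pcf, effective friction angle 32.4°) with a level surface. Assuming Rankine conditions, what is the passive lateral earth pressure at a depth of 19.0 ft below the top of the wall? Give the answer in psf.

K_p = (1 + sin φ)/(1 − sin φ) = 3.309.
σ_h = K_p γ z = 3.309 × 111.7 × 19.0 = 7022 psf.

7020 psf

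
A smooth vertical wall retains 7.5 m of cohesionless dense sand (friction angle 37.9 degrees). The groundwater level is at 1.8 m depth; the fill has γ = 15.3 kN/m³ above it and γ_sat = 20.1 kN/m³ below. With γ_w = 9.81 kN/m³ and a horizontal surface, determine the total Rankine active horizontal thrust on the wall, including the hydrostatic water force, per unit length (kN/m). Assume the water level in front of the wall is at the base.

243 kN/m

K_a = tan²(45° − φ/2) = 0.2389.
γ' = 20.1 − 9.81 = 10.29 kN/m³. Depth below WT = 5.7 m.
σ'_h at WT = K_a γ d_w = 6.580 kPa; at base = 6.580 + K_a γ' × 5.7 = 20.59 kPa.
P₁ (0–1.8 m) = ½×6.580×1.8 = 5.922. P₂ (1.8–7.5 m) = ½(6.580+20.59)×5.7 = 77.45.
P_w = ½ γ_w h₂² = 0.5×9.81×5.7² = 159.4. Total = 5.922+77.45+159.4 = 242.7 kN/m.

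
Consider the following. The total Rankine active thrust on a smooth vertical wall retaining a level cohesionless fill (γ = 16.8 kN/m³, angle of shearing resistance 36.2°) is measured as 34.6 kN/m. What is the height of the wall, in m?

4.00 m

K_a = 0.2574. P_a = ½ K_a γ H² ⇒ H = √(2P_a/(K_a γ)).
H = √(2×34.6/(0.2574×16.8)) = 4.000 m.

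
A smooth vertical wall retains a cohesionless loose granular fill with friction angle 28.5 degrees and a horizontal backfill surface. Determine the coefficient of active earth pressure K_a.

0.354

K_a = tan²(45° − φ/2) = tan²(30.75°) = 0.3540.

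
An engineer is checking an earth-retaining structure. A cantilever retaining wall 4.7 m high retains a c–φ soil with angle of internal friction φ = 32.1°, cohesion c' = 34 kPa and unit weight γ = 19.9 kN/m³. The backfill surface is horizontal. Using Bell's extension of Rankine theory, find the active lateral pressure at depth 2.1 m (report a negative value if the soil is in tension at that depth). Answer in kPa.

K_a = (1 − sin φ)/(1 + sin φ) = 0.3060.
σ_a = K_a γ z − 2c√K_a = 0.3060×19.9×2.1 − 2×34×0.5532 = -24.83 kPa.

-24.8 kPa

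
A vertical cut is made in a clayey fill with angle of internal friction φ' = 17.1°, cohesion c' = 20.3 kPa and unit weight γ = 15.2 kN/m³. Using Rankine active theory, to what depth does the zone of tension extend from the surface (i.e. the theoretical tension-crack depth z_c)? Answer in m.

3.62 m

K_a = tan²(45° − 17.1°/2) = 0.5455; √K_a = 0.7386.
The active pressure is zero where K_a γ z = 2c√K_a, so z_c = 2c/(γ√K_a) = 2×20.3/(15.2×0.7386) = 3.616 m.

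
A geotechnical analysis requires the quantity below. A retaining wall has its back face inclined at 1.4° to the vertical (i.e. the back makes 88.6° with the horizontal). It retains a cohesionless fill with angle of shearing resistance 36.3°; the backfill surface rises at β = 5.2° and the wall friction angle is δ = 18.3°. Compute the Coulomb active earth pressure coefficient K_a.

0.256

K_a = sin²(α+φ) / [sin²α · sin(α−δ) · (1 + √{sin(φ+δ)sin(φ−β) / (sin(α−δ)sin(α+β))})²].
With α = 88.6°, φ = 36.3°, δ = 18.3°, β = 5.2°: K_a = 0.2565.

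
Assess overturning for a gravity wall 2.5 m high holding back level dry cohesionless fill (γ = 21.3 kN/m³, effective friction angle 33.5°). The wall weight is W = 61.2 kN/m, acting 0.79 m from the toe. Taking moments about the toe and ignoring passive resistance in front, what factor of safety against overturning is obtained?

3.02

K_a = tan²(45° − 33.5°/2) = 0.2887.
P_a = ½K_aγH² = 0.5×0.2887×21.3×2.5² = 19.22 kN/m, acting at H/3 = 0.8333 m above the base.
Overturning moment M_o = P_a × H/3 = 19.22 × 0.8333 = 16.01.
Resisting moment M_r = W × 0.79 = 61.2 × 0.79 = 48.35.
FS_overturning = M_r/M_o = 48.35/16.01 = 3.019.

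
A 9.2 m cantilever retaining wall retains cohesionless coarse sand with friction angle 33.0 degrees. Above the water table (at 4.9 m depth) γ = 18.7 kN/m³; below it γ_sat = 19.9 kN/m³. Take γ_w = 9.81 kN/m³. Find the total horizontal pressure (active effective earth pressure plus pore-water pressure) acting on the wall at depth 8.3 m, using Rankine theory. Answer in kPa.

70.5 kPa

K_a = (1 − sin φ)/(1 + sin φ) = 0.2948.
γ' = 19.9 − 9.81 = 10.09 kN/m³.
Effective vertical stress at 8.3 m: σ'_v = 18.7×4.9 + 10.09×3.40 = 125.9 kPa.
σ'_h = K_a σ'_v = 0.2948 × 125.9 = 37.13 kPa; u = γ_w × 3.40 = 33.35 kPa.
Total σ_h = 37.13 + 33.35 = 70.48 kPa.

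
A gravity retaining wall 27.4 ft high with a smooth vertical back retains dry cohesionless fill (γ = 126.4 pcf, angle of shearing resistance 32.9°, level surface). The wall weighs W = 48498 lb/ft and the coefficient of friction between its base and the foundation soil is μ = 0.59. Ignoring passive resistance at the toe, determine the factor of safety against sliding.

2.04

K_a = tan²(45° − 32.9°/2) = 0.2960.
P_a = ½K_aγH² = 0.5×0.2960×126.4×27.4² = 14050 lb/ft, acting at H/3 = 9.133 ft above the base.
FS_sliding = μW / P_a = 0.59×48498 / 14050 = 2.037.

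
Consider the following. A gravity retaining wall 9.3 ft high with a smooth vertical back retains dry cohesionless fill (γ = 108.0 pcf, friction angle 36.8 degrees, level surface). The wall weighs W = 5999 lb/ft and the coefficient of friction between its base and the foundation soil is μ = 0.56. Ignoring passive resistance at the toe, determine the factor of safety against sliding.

2.87

K_a = tan²(45° − 36.8°/2) = 0.2508.
P_a = ½K_aγH² = 0.5×0.2508×108.0×9.3² = 1171 lb/ft, acting at H/3 = 3.100 ft above the base.
FS_sliding = μW / P_a = 0.56×5999 / 1171 = 2.868.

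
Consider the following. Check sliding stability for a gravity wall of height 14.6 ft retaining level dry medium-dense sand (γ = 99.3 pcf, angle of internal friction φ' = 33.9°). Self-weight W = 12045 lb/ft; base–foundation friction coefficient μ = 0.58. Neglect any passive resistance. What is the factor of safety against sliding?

2.33

K_a = tan²(45° − 33.9°/2) = 0.2839.
P_a = ½K_aγH² = 0.5×0.2839×99.3×14.6² = 3005 lb/ft, acting at H/3 = 4.867 ft above the base.
FS_sliding = μW / P_a = 0.58×12045 / 3005 = 2.325.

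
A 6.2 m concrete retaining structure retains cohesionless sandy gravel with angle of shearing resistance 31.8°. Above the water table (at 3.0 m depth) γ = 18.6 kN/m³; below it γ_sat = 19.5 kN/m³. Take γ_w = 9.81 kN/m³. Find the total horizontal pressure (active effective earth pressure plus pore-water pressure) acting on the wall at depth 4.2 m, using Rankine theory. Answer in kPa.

32.7 kPa

K_a = (1 − sin φ)/(1 + sin φ) = 0.3098.
γ' = 19.5 − 9.81 = 9.690 kN/m³.
Effective vertical stress at 4.2 m: σ'_v = 18.6×3.0 + 9.690×1.20 = 67.43 kPa.
σ'_h = K_a σ'_v = 0.3098 × 67.43 = 20.89 kPa; u = γ_w × 1.20 = 11.77 kPa.
Total σ_h = 20.89 + 11.77 = 32.66 kPa.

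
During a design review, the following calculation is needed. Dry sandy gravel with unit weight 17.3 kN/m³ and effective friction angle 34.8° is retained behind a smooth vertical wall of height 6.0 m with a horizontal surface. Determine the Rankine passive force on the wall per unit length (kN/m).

1140 kN/m

K_p = tan²(45° + φ/2) = 3.659.
P_p = ½ K_p γ H² = 0.5 × 3.659 × 17.3 × 6.0² = 1139 kN/m.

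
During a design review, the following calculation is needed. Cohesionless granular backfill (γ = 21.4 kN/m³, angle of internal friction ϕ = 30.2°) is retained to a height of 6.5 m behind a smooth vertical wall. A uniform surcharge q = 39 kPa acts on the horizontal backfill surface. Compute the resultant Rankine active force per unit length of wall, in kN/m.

233 kN/m

K_a = tan²(45° − φ/2) = 0.3307.
Soil triangle: ½ K_a γ H² = 0.5×0.3307×21.4×6.5² = 149.5 kN/m.
Surcharge rectangle: K_a q H = 0.3307×39×6.5 = 83.82 kN/m.
Total = 149.5 + 83.82 = 233.3 kN/m.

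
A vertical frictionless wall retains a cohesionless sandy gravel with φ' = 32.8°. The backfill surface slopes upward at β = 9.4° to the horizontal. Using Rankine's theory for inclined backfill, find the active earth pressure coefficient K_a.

K_a = cos β · (cos β − √(cos²β − cos²φ)) / (cos β + √(cos²β − cos²φ)).
cos β = 0.9866, cos φ = 0.8406, √(cos²β − cos²φ) = 0.5165.
K_a = 0.9866 × (0.9866 − 0.5165)/(0.9866 + 0.5165) = 0.3085.

0.309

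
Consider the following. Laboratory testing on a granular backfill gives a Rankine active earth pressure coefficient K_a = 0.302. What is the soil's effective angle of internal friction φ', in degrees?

K_a = tan²(45° − φ/2) ⇒ 45° − φ/2 = arctan(√0.302) = 28.79°.
φ = 2(45° − 28.79°) = 32.42°.

32.4°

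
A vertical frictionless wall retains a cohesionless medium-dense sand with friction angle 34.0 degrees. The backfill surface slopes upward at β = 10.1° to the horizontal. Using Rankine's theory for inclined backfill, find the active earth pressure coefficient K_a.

0.295

K_a = cos β · (cos β − √(cos²β − cos²φ)) / (cos β + √(cos²β − cos²φ)).
cos β = 0.9845, cos φ = 0.8290, √(cos²β − cos²φ) = 0.5310.
K_a = 0.9845 × (0.9845 − 0.5310)/(0.9845 + 0.5310) = 0.2946.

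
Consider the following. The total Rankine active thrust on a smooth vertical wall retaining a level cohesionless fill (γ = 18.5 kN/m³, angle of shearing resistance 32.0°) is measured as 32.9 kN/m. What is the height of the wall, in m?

K_a = 0.3073. P_a = ½ K_a γ H² ⇒ H = √(2P_a/(K_a γ)).
H = √(2×32.9/(0.3073×18.5)) = 3.402 m.

3.40 m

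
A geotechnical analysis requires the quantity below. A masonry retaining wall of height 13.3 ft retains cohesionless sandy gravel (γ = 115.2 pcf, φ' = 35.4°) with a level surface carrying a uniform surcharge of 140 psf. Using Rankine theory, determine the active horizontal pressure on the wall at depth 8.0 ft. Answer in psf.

283 psf

K_a = (1 − sin φ)/(1 + sin φ) = 0.2664.
σ_v = γz + q = 115.2 × 8.0 + 140 = 1062 psf.
σ_h = K_a σ_v = 0.2664 × 1062 = 282.8 psf.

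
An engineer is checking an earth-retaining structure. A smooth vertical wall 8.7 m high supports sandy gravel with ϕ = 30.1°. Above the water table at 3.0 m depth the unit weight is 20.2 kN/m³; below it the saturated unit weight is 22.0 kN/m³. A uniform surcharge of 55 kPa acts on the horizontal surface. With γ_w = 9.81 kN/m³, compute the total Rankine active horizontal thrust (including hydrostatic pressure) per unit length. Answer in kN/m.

529 kN/m

K_a = tan²(45° − φ/2) = 0.3320.
γ' = 22.0 − 9.81 = 12.19 kN/m³. h₂ = H − d_w = 5.7 m.
σ'_h: at surface K_a·q = 18.26; at WT K_a(q+γd_w) = 38.38; at base K_a(q+γd_w+γ'h₂) = 61.45 kPa.
P₁ = ½(18.26+38.38)×3.0 = 84.96; P₂ = ½(38.38+61.45)×5.7 = 284.5; P_w = ½γ_w h₂² = 159.4.
Total = 84.96+284.5+159.4 = 528.8 kN/m.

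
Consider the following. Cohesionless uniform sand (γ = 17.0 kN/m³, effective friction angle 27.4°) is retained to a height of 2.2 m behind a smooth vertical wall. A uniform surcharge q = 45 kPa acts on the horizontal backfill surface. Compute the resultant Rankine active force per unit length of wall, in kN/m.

51.8 kN/m

K_a = tan²(45° − φ/2) = 0.3697.
Soil triangle: ½ K_a γ H² = 0.5×0.3697×17.0×2.2² = 15.21 kN/m.
Surcharge rectangle: K_a q H = 0.3697×45×2.2 = 36.60 kN/m.
Total = 15.21 + 36.60 = 51.81 kN/m.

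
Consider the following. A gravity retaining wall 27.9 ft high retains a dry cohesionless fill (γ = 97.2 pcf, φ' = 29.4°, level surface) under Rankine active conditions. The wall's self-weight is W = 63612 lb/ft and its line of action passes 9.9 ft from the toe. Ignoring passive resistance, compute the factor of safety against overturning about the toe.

K_a = tan²(45° − 29.4°/2) = 0.3415.
P_a = ½K_aγH² = 0.5×0.3415×97.2×27.9² = 12920 lb/ft, acting at H/3 = 9.300 ft above the base.
Overturning moment M_o = P_a × H/3 = 12920 × 9.300 = 120100.
Resisting moment M_r = W × 9.9 = 63612 × 9.9 = 629800.
FS_overturning = M_r/M_o = 629800/120100 = 5.242.

5.24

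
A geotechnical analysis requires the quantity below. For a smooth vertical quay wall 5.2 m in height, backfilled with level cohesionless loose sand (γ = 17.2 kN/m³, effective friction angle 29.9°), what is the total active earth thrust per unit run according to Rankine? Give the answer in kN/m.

K_a = tan²(45° − φ/2) = 0.3347.
P_a = ½ K_a γ H² = 0.5 × 0.3347 × 17.2 × 5.2² = 77.83 kN/m.

77.8 kN/m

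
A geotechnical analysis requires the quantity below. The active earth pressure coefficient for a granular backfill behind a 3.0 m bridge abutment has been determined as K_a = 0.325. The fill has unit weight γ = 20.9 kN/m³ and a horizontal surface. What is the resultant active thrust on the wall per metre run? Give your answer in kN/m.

30.6 kN/m

P = ½ K_a γ H² = 0.5 × 0.325 × 20.9 × 3.0² = 30.57 kN/m.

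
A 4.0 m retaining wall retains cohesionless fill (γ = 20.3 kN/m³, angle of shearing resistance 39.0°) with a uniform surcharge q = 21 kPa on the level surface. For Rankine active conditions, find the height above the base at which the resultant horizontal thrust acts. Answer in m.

K_a = 0.2275.
Triangular part P₁ = ½K_aγH² = 36.95 at H/3 = 1.333 m; rectangular part P₂ = K_a q H = 19.11 at H/2 = 2.000 m.
ȳ = (P₁·1.333 + P₂·2.000)/(P₁+P₂) = 1.561 m.

1.56 m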